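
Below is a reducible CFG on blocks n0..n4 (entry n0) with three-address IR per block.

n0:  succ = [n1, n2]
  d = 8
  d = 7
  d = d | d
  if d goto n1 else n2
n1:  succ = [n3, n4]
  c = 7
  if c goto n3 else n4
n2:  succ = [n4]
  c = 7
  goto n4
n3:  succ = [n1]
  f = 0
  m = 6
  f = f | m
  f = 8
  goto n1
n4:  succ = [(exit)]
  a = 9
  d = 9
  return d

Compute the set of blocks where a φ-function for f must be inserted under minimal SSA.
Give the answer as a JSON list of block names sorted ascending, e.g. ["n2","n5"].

Answer: ["n1", "n4"]

Derivation:
idom tree: n1←n0 n2←n0 n3←n1 n4←n0
Dom at joins:
  n1: preds {n0,n3}: {n0} ∩ {n0,n1,n3} = {n0}; idom=n0
  n4: preds {n1,n2}: {n0,n1} ∩ {n0,n2} = {n0}; idom=n0

DF walk-up:
  n1←n0: walk · to n0
  n1←n3: walk n3→n1 to n0
  n4←n1: walk n1 to n0
  n4←n2: walk n2 to n0
  n0 → ∅
  n1 → {n1,n4}
  n2 → {n4}
  n3 → {n1}
  n4 → ∅

φ for f: defs {n3}
  DF⁺ = {n1,n4}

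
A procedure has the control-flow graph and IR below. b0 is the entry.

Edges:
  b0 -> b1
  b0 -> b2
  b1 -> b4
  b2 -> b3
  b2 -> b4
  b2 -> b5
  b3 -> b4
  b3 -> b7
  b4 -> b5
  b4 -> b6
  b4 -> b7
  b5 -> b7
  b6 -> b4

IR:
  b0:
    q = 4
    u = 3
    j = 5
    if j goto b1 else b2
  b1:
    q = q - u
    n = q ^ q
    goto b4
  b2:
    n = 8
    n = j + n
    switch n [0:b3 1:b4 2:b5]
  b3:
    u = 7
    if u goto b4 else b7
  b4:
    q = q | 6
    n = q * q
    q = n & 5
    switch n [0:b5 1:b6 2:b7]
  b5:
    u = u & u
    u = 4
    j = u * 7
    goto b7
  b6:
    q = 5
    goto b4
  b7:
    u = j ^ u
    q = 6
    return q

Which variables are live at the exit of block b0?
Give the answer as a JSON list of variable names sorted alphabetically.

Per-block:
  b0: {j,q,u} / ∅
  b1: {n,q} / {q,u}
  b2: {n} / {j}
  b3: {u} / ∅
  b4: {n,q} / {q}
  b5: {j,u} / {u}
  b6: {q} / ∅
  b7: {q,u} / {j,u}

Liveness:
  live b0: ∅→{j,q,u}
  live b1: {j,q,u}→{j,q,u}
  live b2: {j,q,u}→{j,q,u}
  live b3: {j,q}→{j,q,u}
  live b4: {j,q,u}→{j,u}
  live b5: {u}→{j,u}
  live b6: {j,u}→{j,q,u}
  live b7: {j,u}→∅

live-out(b0) = ["j", "q", "u"]

Answer: ["j", "q", "u"]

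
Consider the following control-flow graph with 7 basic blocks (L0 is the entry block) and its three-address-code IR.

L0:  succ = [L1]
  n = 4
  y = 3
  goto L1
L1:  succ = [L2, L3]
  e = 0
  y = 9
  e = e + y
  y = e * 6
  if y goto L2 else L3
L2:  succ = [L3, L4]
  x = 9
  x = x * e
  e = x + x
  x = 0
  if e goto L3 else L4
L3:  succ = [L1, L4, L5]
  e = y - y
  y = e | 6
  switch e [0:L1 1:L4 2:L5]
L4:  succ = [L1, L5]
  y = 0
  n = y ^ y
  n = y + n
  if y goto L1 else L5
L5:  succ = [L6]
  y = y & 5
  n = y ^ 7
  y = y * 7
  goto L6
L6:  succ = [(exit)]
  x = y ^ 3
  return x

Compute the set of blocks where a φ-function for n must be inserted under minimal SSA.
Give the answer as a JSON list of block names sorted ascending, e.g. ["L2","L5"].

Answer: ["L1", "L5"]

Working:
idom tree: L1←L0 L2←L1 L3←L1 L4←L1 L5←L1 L6←L5
Dom∩ at merges:
  L1: preds {L0,L3,L4}: {L0} ∩ {L0,L1,L3} ∩ {L0,L1,L4} = {L0}; idom=L0
  L3: preds {L1,L2}: {L0,L1} ∩ {L0,L1,L2} = {L0,L1}; idom=L1
  L4: preds {L2,L3}: {L0,L1,L2} ∩ {L0,L1,L3} = {L0,L1}; idom=L1
  L5: preds {L3,L4}: {L0,L1,L3} ∩ {L0,L1,L4} = {L0,L1}; idom=L1

DF walk-up:
  L1←L0: walk · to L0
  L1←L3: walk L3→L1 to L0
  L1←L4: walk L4→L1 to L0
  L3←L1: walk · to L1
  L3←L2: walk L2 to L1
  L4←L2: walk L2 to L1
  L4←L3: walk L3 to L1
  L5←L3: walk L3 to L1
  L5←L4: walk L4 to L1
  L0 → ∅
  L1 → {L1}
  L2 → {L3,L4}
  L3 → {L1,L4,L5}
  L4 → {L1,L5}
  L5 → ∅
  L6 → ∅

φ for n: defs {L0,L4,L5}
  DF⁺ = {L1,L5}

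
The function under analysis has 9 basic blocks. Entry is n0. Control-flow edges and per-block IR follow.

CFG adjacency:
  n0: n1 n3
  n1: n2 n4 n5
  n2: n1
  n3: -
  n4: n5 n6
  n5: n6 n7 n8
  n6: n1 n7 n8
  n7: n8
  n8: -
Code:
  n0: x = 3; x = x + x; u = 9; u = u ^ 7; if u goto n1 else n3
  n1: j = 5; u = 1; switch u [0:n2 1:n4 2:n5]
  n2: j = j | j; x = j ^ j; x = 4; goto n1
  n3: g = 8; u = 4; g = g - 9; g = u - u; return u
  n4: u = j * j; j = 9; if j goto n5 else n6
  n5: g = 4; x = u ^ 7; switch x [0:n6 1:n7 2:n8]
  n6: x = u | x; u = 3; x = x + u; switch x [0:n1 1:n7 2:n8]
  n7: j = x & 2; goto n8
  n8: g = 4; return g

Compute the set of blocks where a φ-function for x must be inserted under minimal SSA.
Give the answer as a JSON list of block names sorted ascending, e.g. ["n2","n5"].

idom tree: n1←n0 n2←n1 n3←n0 n4←n1 n5←n1 n6←n1 n7←n1 n8←n1
Dom∩ at merges:
  n1: preds {n0,n2,n6}: {n0} ∩ {n0,n1,n2} ∩ {n0,n1,n6} = {n0}; idom=n0
  n5: preds {n1,n4}: {n0,n1} ∩ {n0,n1,n4} = {n0,n1}; idom=n1
  n6: preds {n4,n5}: {n0,n1,n4} ∩ {n0,n1,n5} = {n0,n1}; idom=n1
  n7: preds {n5,n6}: {n0,n1,n5} ∩ {n0,n1,n6} = {n0,n1}; idom=n1
  n8: preds {n5,n6,n7}: {n0,n1,n5} ∩ {n0,n1,n6} ∩ {n0,n1,n7} = {n0,n1}; idom=n1

DF derivation:
  join n1 pred n0: · stop@n0
  join n1 pred n2: n2→n1 stop@n0
  join n1 pred n6: n6→n1 stop@n0
  join n5 pred n1: · stop@n1
  join n5 pred n4: n4 stop@n1
  join n6 pred n4: n4 stop@n1
  join n6 pred n5: n5 stop@n1
  join n7 pred n5: n5 stop@n1
  join n7 pred n6: n6 stop@n1
  join n8 pred n5: n5 stop@n1
  join n8 pred n6: n6 stop@n1
  join n8 pred n7: n7 stop@n1
  n0: DF=∅
  n1: DF={n1}
  n2: DF={n1}
  n3: DF=∅
  n4: DF={n5,n6}
  n5: DF={n6,n7,n8}
  n6: DF={n1,n7,n8}
  n7: DF={n8}
  n8: DF=∅

φ for x: defs {n0,n2,n5,n6}
  DF⁺ = {n1,n6,n7,n8}

Answer: ["n1", "n6", "n7", "n8"]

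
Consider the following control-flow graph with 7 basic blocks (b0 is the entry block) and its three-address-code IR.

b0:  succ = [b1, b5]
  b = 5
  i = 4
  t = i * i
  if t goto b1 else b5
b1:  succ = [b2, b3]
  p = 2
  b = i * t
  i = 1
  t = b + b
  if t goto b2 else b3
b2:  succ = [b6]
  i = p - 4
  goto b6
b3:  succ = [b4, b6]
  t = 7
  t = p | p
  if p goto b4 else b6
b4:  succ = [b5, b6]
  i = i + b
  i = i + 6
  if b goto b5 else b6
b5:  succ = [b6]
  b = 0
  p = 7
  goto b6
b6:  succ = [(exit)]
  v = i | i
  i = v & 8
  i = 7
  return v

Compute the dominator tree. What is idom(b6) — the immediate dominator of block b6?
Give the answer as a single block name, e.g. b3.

Answer: b0

Derivation:
idom tree: b1←b0 b2←b1 b3←b1 b4←b3 b5←b0 b6←b0
Dom∩ at merges:
  b5: preds {b0,b4}: {b0} ∩ {b0,b1,b3,b4} = {b0}; idom=b0
  b6: preds {b2,b3,b4,b5}: {b0,b1,b2} ∩ {b0,b1,b3} ∩ {b0,b1,b3,b4} ∩ {b0,b5} = {b0}; idom=b0

idom(b6) = b0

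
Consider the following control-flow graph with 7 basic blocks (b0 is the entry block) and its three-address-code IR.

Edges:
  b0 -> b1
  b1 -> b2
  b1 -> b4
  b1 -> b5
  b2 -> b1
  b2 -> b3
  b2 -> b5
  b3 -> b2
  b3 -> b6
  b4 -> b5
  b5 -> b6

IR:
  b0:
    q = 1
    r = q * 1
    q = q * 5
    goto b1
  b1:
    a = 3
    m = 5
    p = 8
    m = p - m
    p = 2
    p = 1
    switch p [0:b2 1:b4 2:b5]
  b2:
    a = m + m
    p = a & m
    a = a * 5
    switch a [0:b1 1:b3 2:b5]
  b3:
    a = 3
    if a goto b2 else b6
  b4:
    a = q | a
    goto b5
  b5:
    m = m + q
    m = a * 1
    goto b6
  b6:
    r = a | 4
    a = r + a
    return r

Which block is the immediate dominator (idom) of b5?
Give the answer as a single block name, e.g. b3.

idom tree: b1←b0 b2←b1 b3←b2 b4←b1 b5←b1 b6←b1
Join-block Dom:
  b1: preds {b0,b2}: {b0} ∩ {b0,b1,b2} = {b0}; idom=b0
  b2: preds {b1,b3}: {b0,b1} ∩ {b0,b1,b2,b3} = {b0,b1}; idom=b1
  b5: preds {b1,b2,b4}: {b0,b1} ∩ {b0,b1,b2} ∩ {b0,b1,b4} = {b0,b1}; idom=b1
  b6: preds {b3,b5}: {b0,b1,b2,b3} ∩ {b0,b1,b5} = {b0,b1}; idom=b1

idom(b5) = b1

Answer: b1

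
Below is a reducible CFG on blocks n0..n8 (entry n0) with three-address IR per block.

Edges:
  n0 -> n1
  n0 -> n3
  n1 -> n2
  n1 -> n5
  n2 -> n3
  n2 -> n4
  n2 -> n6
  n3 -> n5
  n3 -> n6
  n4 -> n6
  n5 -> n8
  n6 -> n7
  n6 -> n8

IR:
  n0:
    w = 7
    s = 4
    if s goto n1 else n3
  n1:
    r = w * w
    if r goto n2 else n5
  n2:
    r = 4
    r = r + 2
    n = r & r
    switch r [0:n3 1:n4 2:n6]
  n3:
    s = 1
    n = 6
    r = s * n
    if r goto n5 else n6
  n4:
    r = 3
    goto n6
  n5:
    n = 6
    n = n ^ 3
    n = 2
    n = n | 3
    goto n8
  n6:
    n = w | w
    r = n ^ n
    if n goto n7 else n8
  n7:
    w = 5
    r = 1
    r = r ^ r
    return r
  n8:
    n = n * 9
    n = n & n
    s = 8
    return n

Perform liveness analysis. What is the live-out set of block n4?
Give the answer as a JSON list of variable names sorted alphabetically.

Per-block:
  n0: {s,w} / ∅
  n1: {r} / {w}
  n2: {n,r} / ∅
  n3: {n,r,s} / ∅
  n4: {r} / ∅
  n5: {n} / ∅
  n6: {n,r} / {w}
  n7: {r,w} / ∅
  n8: {n,s} / {n}

Live sets:
  n0: in=∅ out={w}
  n1: in={w} out={w}
  n2: in={w} out={w}
  n3: in={w} out={w}
  n4: in={w} out={w}
  n5: in=∅ out={n}
  n6: in={w} out={n}
  n7: in=∅ out=∅
  n8: in={n} out=∅

live-out(n4) = ["w"]

Answer: ["w"]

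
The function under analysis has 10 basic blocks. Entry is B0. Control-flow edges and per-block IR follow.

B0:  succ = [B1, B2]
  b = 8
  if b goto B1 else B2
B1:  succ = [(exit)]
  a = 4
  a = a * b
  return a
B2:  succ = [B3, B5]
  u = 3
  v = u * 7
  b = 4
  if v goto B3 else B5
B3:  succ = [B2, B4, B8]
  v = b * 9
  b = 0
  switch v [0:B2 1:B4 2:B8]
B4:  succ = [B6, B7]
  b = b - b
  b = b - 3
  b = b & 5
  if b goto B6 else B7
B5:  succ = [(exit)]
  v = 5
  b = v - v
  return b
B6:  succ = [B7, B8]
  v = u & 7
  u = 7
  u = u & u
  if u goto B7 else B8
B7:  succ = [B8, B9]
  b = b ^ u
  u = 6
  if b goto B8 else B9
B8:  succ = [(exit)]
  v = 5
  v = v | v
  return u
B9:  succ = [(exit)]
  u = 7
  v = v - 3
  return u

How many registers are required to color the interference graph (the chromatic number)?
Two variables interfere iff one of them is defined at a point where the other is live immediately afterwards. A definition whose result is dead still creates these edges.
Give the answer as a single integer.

Block summaries:
  B0: {b} / ∅
  B1: {a} / {b}
  B2: {b,u,v} / ∅
  B3: {b,v} / {b}
  B4: {b} / {b}
  B5: {b,v} / ∅
  B6: {u,v} / {u}
  B7: {b,u} / {b,u}
  B8: {v} / {u}
  B9: {u,v} / {v}

Live sets:
  B0 li=∅ lo={b}
  B1 li={b} lo=∅
  B2 li=∅ lo={b,u}
  B3 li={b,u} lo={b,u,v}
  B4 li={b,u,v} lo={b,u,v}
  B5 li=∅ lo=∅
  B6 li={b,u} lo={b,u,v}
  B7 li={b,u,v} lo={u,v}
  B8 li={u} lo=∅
  B9 li={v} lo=∅

Interference:
  a: {b}
  b: {a,u,v}
  u: {b,v}
  v: {b,u}

Registers:
  lower bound: {b,u,v} mutually conflict ⇒ χ ≥ 3
  assign a→r1 b→r0 u→r1 v→r2 — no edge inside a register ⇒ χ ≤ 3
  χ = 3

Answer: 3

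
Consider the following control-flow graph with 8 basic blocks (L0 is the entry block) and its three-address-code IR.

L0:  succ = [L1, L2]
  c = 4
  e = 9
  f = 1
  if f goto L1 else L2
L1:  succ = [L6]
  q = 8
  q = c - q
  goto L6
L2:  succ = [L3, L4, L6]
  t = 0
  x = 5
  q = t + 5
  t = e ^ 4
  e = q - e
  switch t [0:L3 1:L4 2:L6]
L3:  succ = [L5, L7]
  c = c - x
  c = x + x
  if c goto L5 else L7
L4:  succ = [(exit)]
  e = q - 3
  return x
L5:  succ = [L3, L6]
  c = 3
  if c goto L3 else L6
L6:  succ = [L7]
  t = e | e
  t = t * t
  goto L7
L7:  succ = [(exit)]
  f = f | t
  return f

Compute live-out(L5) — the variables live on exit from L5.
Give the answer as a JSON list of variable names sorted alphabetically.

Answer: ["c", "e", "f", "t", "x"]

Derivation:
def/use:
  L0 def {c,e,f} use ∅
  L1 def {q} use {c}
  L2 def {e,q,t,x} use {e}
  L3 def {c} use {c,x}
  L4 def {e} use {q,x}
  L5 def {c} use ∅
  L6 def {t} use {e}
  L7 def {f} use {f,t}

Backward fixpoint:
  L0: in=∅ out={c,e,f}
  L1: in={c,e,f} out={e,f}
  L2: in={c,e,f} out={c,e,f,q,t,x}
  L3: in={c,e,f,t,x} out={e,f,t,x}
  L4: in={q,x} out=∅
  L5: in={e,f,t,x} out={c,e,f,t,x}
  L6: in={e,f} out={f,t}
  L7: in={f,t} out=∅

live-out(L5) = ["c", "e", "f", "t", "x"]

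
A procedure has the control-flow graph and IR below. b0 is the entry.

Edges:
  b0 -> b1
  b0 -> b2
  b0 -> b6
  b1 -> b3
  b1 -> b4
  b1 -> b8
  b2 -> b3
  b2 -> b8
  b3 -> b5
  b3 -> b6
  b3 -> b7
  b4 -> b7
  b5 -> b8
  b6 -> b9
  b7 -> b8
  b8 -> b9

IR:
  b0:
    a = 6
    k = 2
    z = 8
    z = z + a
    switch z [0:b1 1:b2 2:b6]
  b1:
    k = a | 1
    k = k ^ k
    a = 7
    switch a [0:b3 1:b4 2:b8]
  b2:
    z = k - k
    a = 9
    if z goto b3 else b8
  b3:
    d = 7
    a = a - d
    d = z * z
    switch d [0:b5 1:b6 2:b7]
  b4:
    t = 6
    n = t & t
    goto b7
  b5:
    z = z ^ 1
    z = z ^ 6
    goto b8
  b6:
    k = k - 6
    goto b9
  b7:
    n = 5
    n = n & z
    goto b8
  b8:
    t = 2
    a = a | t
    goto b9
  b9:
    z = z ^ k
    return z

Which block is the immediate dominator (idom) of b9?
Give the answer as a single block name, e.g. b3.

Answer: b0

Working:
idom tree: b1←b0 b2←b0 b3←b0 b4←b1 b5←b3 b6←b0 b7←b0 b8←b0 b9←b0
Dom∩ at merges:
  b3: preds {b1,b2}: {b0,b1} ∩ {b0,b2} = {b0}; idom=b0
  b6: preds {b0,b3}: {b0} ∩ {b0,b3} = {b0}; idom=b0
  b7: preds {b3,b4}: {b0,b3} ∩ {b0,b1,b4} = {b0}; idom=b0
  b8: preds {b1,b2,b5,b7}: {b0,b1} ∩ {b0,b2} ∩ {b0,b3,b5} ∩ {b0,b7} = {b0}; idom=b0
  b9: preds {b6,b8}: {b0,b6} ∩ {b0,b8} = {b0}; idom=b0

idom(b9) = b0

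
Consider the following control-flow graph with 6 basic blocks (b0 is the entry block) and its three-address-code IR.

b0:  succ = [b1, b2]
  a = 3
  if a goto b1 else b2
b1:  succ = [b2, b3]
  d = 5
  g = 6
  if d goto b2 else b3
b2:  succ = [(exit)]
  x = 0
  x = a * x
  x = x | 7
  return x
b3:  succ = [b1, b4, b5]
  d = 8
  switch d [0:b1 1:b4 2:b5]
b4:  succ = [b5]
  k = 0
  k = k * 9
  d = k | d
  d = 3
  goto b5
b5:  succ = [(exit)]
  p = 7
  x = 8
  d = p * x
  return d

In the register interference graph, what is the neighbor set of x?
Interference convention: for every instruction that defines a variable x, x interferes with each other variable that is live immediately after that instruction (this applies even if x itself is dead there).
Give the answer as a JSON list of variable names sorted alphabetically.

Answer: ["a", "p"]

Analysis:
Per-block:
  b0: def={a} ue=∅
  b1: def={d,g} ue=∅
  b2: def={x} ue={a}
  b3: def={d} ue=∅
  b4: def={d,k} ue={d}
  b5: def={d,p,x} ue=∅

Liveness:
  b0 li=∅ lo={a}
  b1 li={a} lo={a}
  b2 li={a} lo=∅
  b3 li={a} lo={a,d}
  b4 li={d} lo=∅
  b5 li=∅ lo=∅

Interference:
  a↔{d,g,x}
  d↔{a,g,k}
  g↔{a,d}
  k↔{d}
  p↔{x}
  x↔{a,p}

N(x) = ["a", "p"]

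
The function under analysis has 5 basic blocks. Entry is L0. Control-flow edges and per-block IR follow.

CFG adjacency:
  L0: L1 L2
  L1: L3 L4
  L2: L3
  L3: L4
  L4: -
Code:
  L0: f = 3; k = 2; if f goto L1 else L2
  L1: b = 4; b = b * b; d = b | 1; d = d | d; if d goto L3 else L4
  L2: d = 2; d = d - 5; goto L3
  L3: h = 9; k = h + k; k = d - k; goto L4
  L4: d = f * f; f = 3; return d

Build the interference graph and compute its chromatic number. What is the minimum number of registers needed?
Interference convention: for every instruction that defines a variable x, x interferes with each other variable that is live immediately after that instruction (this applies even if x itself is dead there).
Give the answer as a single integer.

Answer: 4

Analysis:
Per-block:
  L0: {f,k} / ∅
  L1: {b,d} / ∅
  L2: {d} / ∅
  L3: {h,k} / {d,k}
  L4: {d,f} / {f}

Backward fixpoint:
  L0: in=∅ out={f,k}
  L1: in={f,k} out={d,f,k}
  L2: in={f,k} out={d,f,k}
  L3: in={d,f,k} out={f}
  L4: in={f} out=∅

Interference:
  b↔{f,k}
  d↔{f,h,k}
  f↔{b,d,h,k}
  h↔{d,f,k}
  k↔{b,d,f,h}

Registers:
  {d,f,h,k} pairwise interfere (4-clique) ⇒ χ ≥ 4
  4-colouring: c0={f}  c1={k}  c2={b,d}  c3={h}
  χ = 4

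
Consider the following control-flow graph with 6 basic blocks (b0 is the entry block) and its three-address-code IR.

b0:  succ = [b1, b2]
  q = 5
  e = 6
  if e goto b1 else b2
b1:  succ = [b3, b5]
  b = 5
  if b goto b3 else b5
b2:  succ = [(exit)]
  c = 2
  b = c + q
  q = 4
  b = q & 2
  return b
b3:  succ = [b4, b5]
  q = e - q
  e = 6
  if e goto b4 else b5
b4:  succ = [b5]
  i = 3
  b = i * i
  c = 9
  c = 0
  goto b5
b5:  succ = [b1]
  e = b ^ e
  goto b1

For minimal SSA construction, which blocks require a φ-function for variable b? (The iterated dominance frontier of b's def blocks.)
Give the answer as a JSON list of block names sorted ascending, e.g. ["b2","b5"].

idom tree: b1←b0 b2←b0 b3←b1 b4←b3 b5←b1
Dom∩ at merges:
  b1: preds {b0,b5}: {b0} ∩ {b0,b1,b5} = {b0}; idom=b0
  b5: preds {b1,b3,b4}: {b0,b1} ∩ {b0,b1,b3} ∩ {b0,b1,b3,b4} = {b0,b1}; idom=b1

DF walk-up:
  b1←b0: walk · to b0
  b1←b5: walk b5→b1 to b0
  b5←b1: walk · to b1
  b5←b3: walk b3 to b1
  b5←b4: walk b4→b3 to b1
  b0 → ∅
  b1 → {b1}
  b2 → ∅
  b3 → {b5}
  b4 → {b5}
  b5 → {b1}

φ for b: defs {b1,b2,b4}
  DF⁺ = {b1,b5}

Answer: ["b1", "b5"]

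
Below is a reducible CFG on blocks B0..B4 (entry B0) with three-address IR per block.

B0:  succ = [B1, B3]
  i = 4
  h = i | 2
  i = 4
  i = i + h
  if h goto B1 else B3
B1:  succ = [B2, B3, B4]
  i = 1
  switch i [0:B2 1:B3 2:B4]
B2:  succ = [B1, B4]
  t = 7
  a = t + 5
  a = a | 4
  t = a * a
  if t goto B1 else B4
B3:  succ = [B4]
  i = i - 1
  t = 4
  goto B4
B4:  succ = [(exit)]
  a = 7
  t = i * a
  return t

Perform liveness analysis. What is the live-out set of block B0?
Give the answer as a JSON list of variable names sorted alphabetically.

def/use:
  B0 def {h,i} use ∅
  B1 def {i} use ∅
  B2 def {a,t} use ∅
  B3 def {i,t} use {i}
  B4 def {a,t} use {i}

Liveness:
  B0 li=∅ lo={i}
  B1 li=∅ lo={i}
  B2 li={i} lo={i}
  B3 li={i} lo={i}
  B4 li={i} lo=∅

live-out(B0) = ["i"]

Answer: ["i"]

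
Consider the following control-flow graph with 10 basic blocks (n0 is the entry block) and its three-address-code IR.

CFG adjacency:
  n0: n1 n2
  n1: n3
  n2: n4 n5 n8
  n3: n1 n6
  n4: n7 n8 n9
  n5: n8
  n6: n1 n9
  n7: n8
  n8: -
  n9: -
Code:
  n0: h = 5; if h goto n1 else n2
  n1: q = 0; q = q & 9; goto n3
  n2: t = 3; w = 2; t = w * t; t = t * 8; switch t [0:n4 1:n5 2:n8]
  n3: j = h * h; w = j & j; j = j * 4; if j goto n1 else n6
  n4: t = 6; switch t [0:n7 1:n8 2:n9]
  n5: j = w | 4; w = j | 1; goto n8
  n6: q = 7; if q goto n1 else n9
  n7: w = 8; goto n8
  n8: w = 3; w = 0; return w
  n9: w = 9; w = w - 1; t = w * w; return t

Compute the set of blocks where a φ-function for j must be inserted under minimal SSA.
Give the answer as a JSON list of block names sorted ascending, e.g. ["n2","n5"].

idom tree: n1←n0 n2←n0 n3←n1 n4←n2 n5←n2 n6←n3 n7←n4 n8←n2 n9←n0
Dom∩ at merges:
  n1: preds {n0,n3,n6}: {n0} ∩ {n0,n1,n3} ∩ {n0,n1,n3,n6} = {n0}; idom=n0
  n8: preds {n2,n4,n5,n7}: {n0,n2} ∩ {n0,n2,n4} ∩ {n0,n2,n5} ∩ {n0,n2,n4,n7} = {n0,n2}; idom=n2
  n9: preds {n4,n6}: {n0,n2,n4} ∩ {n0,n1,n3,n6} = {n0}; idom=n0

Frontier:
  n1←n0: walk · to n0
  n1←n3: walk n3→n1 to n0
  n1←n6: walk n6→n3→n1 to n0
  n8←n2: walk · to n2
  n8←n4: walk n4 to n2
  n8←n5: walk n5 to n2
  n8←n7: walk n7→n4 to n2
  n9←n4: walk n4→n2 to n0
  n9←n6: walk n6→n3→n1 to n0
  n0: DF=∅
  n1: DF={n1,n9}
  n2: DF={n9}
  n3: DF={n1,n9}
  n4: DF={n8,n9}
  n5: DF={n8}
  n6: DF={n1,n9}
  n7: DF={n8}
  n8: DF=∅
  n9: DF=∅

φ for j: defs {n3,n5}
  DF⁺ = {n1,n8,n9}

Answer: ["n1", "n8", "n9"]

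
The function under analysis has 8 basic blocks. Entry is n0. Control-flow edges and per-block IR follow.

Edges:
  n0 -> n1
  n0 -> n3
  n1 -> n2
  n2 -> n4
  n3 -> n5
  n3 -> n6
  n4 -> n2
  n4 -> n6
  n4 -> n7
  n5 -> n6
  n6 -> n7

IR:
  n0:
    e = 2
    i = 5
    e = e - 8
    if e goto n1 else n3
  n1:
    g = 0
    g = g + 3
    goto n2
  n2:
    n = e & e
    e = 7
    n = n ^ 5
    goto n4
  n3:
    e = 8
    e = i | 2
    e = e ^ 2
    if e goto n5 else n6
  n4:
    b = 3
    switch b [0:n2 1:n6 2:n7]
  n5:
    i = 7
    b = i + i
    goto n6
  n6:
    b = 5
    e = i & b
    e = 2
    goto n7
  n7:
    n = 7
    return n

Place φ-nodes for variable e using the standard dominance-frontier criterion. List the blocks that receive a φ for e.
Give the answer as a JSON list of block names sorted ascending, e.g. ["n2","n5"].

Answer: ["n2", "n6", "n7"]

Derivation:
idom tree: n1←n0 n2←n1 n3←n0 n4←n2 n5←n3 n6←n0 n7←n0
Join-block Dom:
  n2: preds {n1,n4}: {n0,n1} ∩ {n0,n1,n2,n4} = {n0,n1}; idom=n1
  n6: preds {n3,n4,n5}: {n0,n3} ∩ {n0,n1,n2,n4} ∩ {n0,n3,n5} = {n0}; idom=n0
  n7: preds {n4,n6}: {n0,n1,n2,n4} ∩ {n0,n6} = {n0}; idom=n0

DF derivation:
  join n2 pred n1: · stop@n1
  join n2 pred n4: n4→n2 stop@n1
  join n6 pred n3: n3 stop@n0
  join n6 pred n4: n4→n2→n1 stop@n0
  join n6 pred n5: n5→n3 stop@n0
  join n7 pred n4: n4→n2→n1 stop@n0
  join n7 pred n6: n6 stop@n0
  DF(n0)=∅
  DF(n1)={n6,n7}
  DF(n2)={n2,n6,n7}
  DF(n3)={n6}
  DF(n4)={n2,n6,n7}
  DF(n5)={n6}
  DF(n6)={n7}
  DF(n7)=∅

φ for e: defs {n0,n2,n3,n6}
  DF⁺ = {n2,n6,n7}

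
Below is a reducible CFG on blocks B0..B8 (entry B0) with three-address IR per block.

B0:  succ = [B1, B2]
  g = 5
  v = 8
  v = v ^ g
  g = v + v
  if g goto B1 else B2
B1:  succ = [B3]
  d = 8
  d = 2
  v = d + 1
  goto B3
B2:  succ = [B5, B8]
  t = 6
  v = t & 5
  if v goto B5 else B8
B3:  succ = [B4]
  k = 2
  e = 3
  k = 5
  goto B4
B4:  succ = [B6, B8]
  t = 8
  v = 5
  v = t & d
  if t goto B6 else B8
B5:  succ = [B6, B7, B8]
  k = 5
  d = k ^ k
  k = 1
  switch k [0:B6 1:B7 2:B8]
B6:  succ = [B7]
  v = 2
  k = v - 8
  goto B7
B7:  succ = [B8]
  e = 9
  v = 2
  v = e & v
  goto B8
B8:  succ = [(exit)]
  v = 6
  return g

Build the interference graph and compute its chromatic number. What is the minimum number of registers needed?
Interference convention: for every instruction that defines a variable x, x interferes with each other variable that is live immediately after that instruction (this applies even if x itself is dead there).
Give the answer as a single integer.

Block summaries:
  B0: def={g,v} ue=∅
  B1: def={d,v} ue=∅
  B2: def={t,v} ue=∅
  B3: def={e,k} ue=∅
  B4: def={t,v} ue={d}
  B5: def={d,k} ue=∅
  B6: def={k,v} ue=∅
  B7: def={e,v} ue=∅
  B8: def={v} ue={g}

Backward fixpoint:
  B0: in=∅ out={g}
  B1: in={g} out={d,g}
  B2: in={g} out={g}
  B3: in={d,g} out={d,g}
  B4: in={d,g} out={g}
  B5: in={g} out={g}
  B6: in={g} out={g}
  B7: in={g} out={g}
  B8: in={g} out=∅

Conflict graph:
  d: {e,g,k,t,v}
  e: {d,g,v}
  g: {d,e,k,t,v}
  k: {d,g}
  t: {d,g,v}
  v: {d,e,g,t}

Chromatic number:
  lower bound: {d,e,g,v} mutually conflict ⇒ χ ≥ 4
  4-colouring: r0={d}  r1={g}  r2={k,v}  r3={e,t}
  χ = 4

Answer: 4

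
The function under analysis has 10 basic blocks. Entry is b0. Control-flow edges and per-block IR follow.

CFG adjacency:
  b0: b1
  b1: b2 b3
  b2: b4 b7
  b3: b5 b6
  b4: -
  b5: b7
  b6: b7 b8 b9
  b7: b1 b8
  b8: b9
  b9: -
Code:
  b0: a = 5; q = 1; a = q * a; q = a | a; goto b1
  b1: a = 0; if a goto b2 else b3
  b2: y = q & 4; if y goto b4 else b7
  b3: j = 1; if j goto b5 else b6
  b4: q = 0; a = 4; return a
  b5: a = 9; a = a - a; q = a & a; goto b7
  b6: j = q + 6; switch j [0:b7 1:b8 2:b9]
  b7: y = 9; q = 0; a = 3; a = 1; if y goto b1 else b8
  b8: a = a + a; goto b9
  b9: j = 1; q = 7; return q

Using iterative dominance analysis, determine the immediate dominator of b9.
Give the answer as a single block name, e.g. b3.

idom tree: b1←b0 b2←b1 b3←b1 b4←b2 b5←b3 b6←b3 b7←b1 b8←b1 b9←b1
Dom at joins:
  b1: preds {b0,b7}: {b0} ∩ {b0,b1,b7} = {b0}; idom=b0
  b7: preds {b2,b5,b6}: {b0,b1,b2} ∩ {b0,b1,b3,b5} ∩ {b0,b1,b3,b6} = {b0,b1}; idom=b1
  b8: preds {b6,b7}: {b0,b1,b3,b6} ∩ {b0,b1,b7} = {b0,b1}; idom=b1
  b9: preds {b6,b8}: {b0,b1,b3,b6} ∩ {b0,b1,b8} = {b0,b1}; idom=b1

idom(b9) = b1

Answer: b1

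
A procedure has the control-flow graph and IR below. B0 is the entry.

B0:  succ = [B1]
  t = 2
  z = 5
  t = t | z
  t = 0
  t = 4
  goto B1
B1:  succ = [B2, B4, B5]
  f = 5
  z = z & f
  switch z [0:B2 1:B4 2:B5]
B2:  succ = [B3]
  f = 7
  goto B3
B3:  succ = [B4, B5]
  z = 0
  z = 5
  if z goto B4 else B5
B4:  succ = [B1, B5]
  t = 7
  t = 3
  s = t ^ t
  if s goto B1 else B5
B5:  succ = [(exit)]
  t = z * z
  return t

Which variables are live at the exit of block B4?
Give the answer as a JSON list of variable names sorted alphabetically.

def/use:
  B0 def {t,z} use ∅
  B1 def {f,z} use {z}
  B2 def {f} use ∅
  B3 def {z} use ∅
  B4 def {s,t} use ∅
  B5 def {t} use {z}

Liveness:
  B0 li=∅ lo={z}
  B1 li={z} lo={z}
  B2 li=∅ lo=∅
  B3 li=∅ lo={z}
  B4 li={z} lo={z}
  B5 li={z} lo=∅

live-out(B4) = ["z"]

Answer: ["z"]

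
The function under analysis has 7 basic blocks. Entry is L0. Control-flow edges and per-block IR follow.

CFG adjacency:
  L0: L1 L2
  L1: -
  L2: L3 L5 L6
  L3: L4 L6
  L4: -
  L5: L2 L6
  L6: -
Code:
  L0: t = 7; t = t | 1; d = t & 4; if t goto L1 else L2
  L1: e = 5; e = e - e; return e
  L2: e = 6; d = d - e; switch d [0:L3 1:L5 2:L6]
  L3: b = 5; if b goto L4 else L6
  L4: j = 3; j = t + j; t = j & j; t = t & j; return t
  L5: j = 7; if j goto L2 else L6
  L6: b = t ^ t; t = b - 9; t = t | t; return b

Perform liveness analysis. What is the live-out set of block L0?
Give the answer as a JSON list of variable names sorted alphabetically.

Answer: ["d", "t"]

Working:
Per-block:
  L0: {d,t} / ∅
  L1: {e} / ∅
  L2: {d,e} / {d}
  L3: {b} / ∅
  L4: {j,t} / {t}
  L5: {j} / ∅
  L6: {b,t} / {t}

Backward fixpoint:
  L0 li=∅ lo={d,t}
  L1 li=∅ lo=∅
  L2 li={d,t} lo={d,t}
  L3 li={t} lo={t}
  L4 li={t} lo=∅
  L5 li={d,t} lo={d,t}
  L6 li={t} lo=∅

live-out(L0) = ["d", "t"]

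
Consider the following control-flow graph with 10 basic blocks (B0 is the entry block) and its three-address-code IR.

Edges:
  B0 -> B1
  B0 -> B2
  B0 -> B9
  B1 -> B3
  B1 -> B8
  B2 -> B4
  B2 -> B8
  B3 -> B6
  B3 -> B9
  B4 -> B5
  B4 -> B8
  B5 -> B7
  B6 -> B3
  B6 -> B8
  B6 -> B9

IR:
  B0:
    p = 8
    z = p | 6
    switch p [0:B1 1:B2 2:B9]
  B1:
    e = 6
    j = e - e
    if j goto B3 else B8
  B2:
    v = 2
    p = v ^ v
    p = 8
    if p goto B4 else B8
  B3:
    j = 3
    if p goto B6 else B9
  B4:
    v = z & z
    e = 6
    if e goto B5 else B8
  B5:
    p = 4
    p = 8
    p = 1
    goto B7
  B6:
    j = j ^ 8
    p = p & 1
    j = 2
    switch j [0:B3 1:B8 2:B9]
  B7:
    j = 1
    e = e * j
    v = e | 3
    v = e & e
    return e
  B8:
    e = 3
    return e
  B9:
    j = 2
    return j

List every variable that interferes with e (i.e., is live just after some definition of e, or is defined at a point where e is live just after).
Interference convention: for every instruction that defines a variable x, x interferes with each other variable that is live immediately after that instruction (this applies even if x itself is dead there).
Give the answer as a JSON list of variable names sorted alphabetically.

Answer: ["j", "p", "v"]

Working:
def/use:
  B0 def {p,z} use ∅
  B1 def {e,j} use ∅
  B2 def {p,v} use ∅
  B3 def {j} use {p}
  B4 def {e,v} use {z}
  B5 def {p} use ∅
  B6 def {j,p} use {j,p}
  B7 def {e,j,v} use {e}
  B8 def {e} use ∅
  B9 def {j} use ∅

Backward fixpoint:
  live B0: ∅→{p,z}
  live B1: {p}→{p}
  live B2: {z}→{z}
  live B3: {p}→{j,p}
  live B4: {z}→{e}
  live B5: {e}→{e}
  live B6: {j,p}→{p}
  live B7: {e}→∅
  live B8: ∅→∅
  live B9: ∅→∅

Interference:
  e — {j,p,v}
  j — {e,p}
  p — {e,j,z}
  v — {e,z}
  z — {p,v}

N(e) = ["j", "p", "v"]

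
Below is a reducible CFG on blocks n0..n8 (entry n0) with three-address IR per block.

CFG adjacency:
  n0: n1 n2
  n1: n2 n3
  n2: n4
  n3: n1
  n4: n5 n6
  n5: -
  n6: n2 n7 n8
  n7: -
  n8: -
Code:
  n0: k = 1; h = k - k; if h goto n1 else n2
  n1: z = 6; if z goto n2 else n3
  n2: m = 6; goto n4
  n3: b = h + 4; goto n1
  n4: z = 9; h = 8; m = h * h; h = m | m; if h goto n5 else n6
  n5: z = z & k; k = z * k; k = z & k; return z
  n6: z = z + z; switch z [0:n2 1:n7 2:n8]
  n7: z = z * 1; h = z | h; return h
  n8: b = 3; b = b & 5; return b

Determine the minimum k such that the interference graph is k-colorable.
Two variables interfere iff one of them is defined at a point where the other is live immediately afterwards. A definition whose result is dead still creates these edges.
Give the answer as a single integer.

Answer: 3

Derivation:
Block summaries:
  n0: def={h,k} ue=∅
  n1: def={z} ue=∅
  n2: def={m} ue=∅
  n3: def={b} ue={h}
  n4: def={h,m,z} ue=∅
  n5: def={k,z} ue={k,z}
  n6: def={z} ue={z}
  n7: def={h,z} ue={h,z}
  n8: def={b} ue=∅

Backward fixpoint:
  n0 li=∅ lo={h,k}
  n1 li={h,k} lo={h,k}
  n2 li={k} lo={k}
  n3 li={h,k} lo={h,k}
  n4 li={k} lo={h,k,z}
  n5 li={k,z} lo=∅
  n6 li={h,k,z} lo={h,k,z}
  n7 li={h,z} lo=∅
  n8 li=∅ lo=∅

Conflict graph:
  b: {h,k}
  h: {b,k,z}
  k: {b,h,m,z}
  m: {k,z}
  z: {h,k,m}

Colouring:
  lower bound: {b,h,k} mutually conflict ⇒ χ ≥ 3
  assign b→c2 h→c1 k→c0 m→c1 z→c2 — no edge inside a register ⇒ χ ≤ 3
  χ = 3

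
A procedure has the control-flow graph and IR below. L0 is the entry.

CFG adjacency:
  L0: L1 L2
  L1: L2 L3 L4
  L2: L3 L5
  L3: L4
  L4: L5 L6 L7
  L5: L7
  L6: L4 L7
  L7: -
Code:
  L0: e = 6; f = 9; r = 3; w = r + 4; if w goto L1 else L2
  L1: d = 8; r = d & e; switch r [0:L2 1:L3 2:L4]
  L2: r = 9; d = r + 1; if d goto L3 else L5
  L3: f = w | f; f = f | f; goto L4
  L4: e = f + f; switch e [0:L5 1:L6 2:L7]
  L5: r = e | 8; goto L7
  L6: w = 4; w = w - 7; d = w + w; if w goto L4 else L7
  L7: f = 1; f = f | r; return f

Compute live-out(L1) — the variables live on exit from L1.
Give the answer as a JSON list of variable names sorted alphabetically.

Block summaries:
  L0: {e,f,r,w} / ∅
  L1: {d,r} / {e}
  L2: {d,r} / ∅
  L3: {f} / {f,w}
  L4: {e} / {f}
  L5: {r} / {e}
  L6: {d,w} / ∅
  L7: {f} / {r}

Backward fixpoint:
  L0: in=∅ out={e,f,w}
  L1: in={e,f,w} out={e,f,r,w}
  L2: in={e,f,w} out={e,f,r,w}
  L3: in={f,r,w} out={f,r}
  L4: in={f,r} out={e,f,r}
  L5: in={e} out={r}
  L6: in={f,r} out={f,r}
  L7: in={r} out=∅

live-out(L1) = ["e", "f", "r", "w"]

Answer: ["e", "f", "r", "w"]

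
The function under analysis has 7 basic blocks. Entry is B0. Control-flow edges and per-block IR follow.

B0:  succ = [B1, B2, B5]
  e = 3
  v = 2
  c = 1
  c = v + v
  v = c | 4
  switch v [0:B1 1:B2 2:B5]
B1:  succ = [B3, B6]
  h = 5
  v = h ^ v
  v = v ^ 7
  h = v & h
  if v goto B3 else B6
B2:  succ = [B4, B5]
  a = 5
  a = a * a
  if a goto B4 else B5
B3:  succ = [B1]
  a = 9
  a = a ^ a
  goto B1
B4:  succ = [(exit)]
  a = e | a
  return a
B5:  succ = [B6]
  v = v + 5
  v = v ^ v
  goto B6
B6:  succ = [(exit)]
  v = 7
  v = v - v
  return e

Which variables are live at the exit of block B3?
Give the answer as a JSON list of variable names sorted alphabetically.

def/use:
  B0 def {c,e,v} use ∅
  B1 def {h,v} use {v}
  B2 def {a} use ∅
  B3 def {a} use ∅
  B4 def {a} use {a,e}
  B5 def {v} use {v}
  B6 def {v} use {e}

Backward fixpoint:
  live B0: ∅→{e,v}
  live B1: {e,v}→{e,v}
  live B2: {e,v}→{a,e,v}
  live B3: {e,v}→{e,v}
  live B4: {a,e}→∅
  live B5: {e,v}→{e}
  live B6: {e}→∅

live-out(B3) = ["e", "v"]

Answer: ["e", "v"]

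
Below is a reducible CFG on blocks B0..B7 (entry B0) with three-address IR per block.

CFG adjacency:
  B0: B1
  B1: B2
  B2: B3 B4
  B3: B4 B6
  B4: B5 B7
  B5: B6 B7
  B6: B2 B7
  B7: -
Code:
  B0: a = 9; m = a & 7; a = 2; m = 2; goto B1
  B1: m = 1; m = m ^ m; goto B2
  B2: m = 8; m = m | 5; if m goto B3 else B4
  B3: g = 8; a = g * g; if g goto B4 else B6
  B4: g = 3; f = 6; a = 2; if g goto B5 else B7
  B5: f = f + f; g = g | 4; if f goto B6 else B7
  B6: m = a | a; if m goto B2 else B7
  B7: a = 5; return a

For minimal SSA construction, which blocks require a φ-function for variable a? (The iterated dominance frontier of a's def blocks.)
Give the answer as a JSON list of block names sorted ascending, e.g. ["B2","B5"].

idom tree: B1←B0 B2←B1 B3←B2 B4←B2 B5←B4 B6←B2 B7←B2
Dom∩ at merges:
  B2: preds {B1,B6}: {B0,B1} ∩ {B0,B1,B2,B6} = {B0,B1}; idom=B1
  B4: preds {B2,B3}: {B0,B1,B2} ∩ {B0,B1,B2,B3} = {B0,B1,B2}; idom=B2
  B6: preds {B3,B5}: {B0,B1,B2,B3} ∩ {B0,B1,B2,B4,B5} = {B0,B1,B2}; idom=B2
  B7: preds {B4,B5,B6}: {B0,B1,B2,B4} ∩ {B0,B1,B2,B4,B5} ∩ {B0,B1,B2,B6} = {B0,B1,B2}; idom=B2

DF walk-up:
  join B2 pred B1: · stop@B1
  join B2 pred B6: B6→B2 stop@B1
  join B4 pred B2: · stop@B2
  join B4 pred B3: B3 stop@B2
  join B6 pred B3: B3 stop@B2
  join B6 pred B5: B5→B4 stop@B2
  join B7 pred B4: B4 stop@B2
  join B7 pred B5: B5→B4 stop@B2
  join B7 pred B6: B6 stop@B2
  B0 → ∅
  B1 → ∅
  B2 → {B2}
  B3 → {B4,B6}
  B4 → {B6,B7}
  B5 → {B6,B7}
  B6 → {B2,B7}
  B7 → ∅

φ for a: defs {B0,B3,B4,B7}
  DF⁺ = {B2,B4,B6,B7}

Answer: ["B2", "B4", "B6", "B7"]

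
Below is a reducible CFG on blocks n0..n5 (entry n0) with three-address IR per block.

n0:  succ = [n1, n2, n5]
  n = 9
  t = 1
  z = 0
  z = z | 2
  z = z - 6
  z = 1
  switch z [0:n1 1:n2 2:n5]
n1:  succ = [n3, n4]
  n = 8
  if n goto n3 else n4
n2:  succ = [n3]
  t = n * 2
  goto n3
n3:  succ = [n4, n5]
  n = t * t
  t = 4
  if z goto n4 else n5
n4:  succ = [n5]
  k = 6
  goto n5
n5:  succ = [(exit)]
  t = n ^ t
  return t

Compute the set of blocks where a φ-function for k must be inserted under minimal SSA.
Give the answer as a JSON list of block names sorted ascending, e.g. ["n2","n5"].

Answer: ["n5"]

Derivation:
idom tree: n1←n0 n2←n0 n3←n0 n4←n0 n5←n0
Join-block Dom:
  n3: preds {n1,n2}: {n0,n1} ∩ {n0,n2} = {n0}; idom=n0
  n4: preds {n1,n3}: {n0,n1} ∩ {n0,n3} = {n0}; idom=n0
  n5: preds {n0,n3,n4}: {n0} ∩ {n0,n3} ∩ {n0,n4} = {n0}; idom=n0

DF derivation:
  n3←n1: walk n1 to n0
  n3←n2: walk n2 to n0
  n4←n1: walk n1 to n0
  n4←n3: walk n3 to n0
  n5←n0: walk · to n0
  n5←n3: walk n3 to n0
  n5←n4: walk n4 to n0
  n0 → ∅
  n1 → {n3,n4}
  n2 → {n3}
  n3 → {n4,n5}
  n4 → {n5}
  n5 → ∅

φ for k: defs {n4}
  DF⁺ = {n5}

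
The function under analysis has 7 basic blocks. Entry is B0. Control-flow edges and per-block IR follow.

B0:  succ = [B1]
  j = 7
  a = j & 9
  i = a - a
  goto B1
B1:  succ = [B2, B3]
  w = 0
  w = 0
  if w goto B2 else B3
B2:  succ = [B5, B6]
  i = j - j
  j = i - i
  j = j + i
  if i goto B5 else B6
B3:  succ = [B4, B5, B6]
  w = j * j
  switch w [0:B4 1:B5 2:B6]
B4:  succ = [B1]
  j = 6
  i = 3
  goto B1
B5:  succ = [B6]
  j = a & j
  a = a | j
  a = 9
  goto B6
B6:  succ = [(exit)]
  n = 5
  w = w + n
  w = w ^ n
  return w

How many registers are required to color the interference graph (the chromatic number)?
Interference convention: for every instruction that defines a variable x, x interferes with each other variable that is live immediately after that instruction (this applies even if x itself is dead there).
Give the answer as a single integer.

Answer: 4

Working:
Block summaries:
  B0 def {a,i,j} use ∅
  B1 def {w} use ∅
  B2 def {i,j} use {j}
  B3 def {w} use {j}
  B4 def {i,j} use ∅
  B5 def {a,j} use {a,j}
  B6 def {n,w} use {w}

Liveness:
  live B0: ∅→{a,j}
  live B1: {a,j}→{a,j,w}
  live B2: {a,j,w}→{a,j,w}
  live B3: {a,j}→{a,j,w}
  live B4: {a}→{a,j}
  live B5: {a,j,w}→{w}
  live B6: {w}→∅

Conflict graph:
  a: {i,j,w}
  i: {a,j,w}
  j: {a,i,w}
  n: {w}
  w: {a,i,j,n}

Registers:
  {a,i,j,w} pairwise interfere (4-clique) ⇒ χ ≥ 4
  4-colouring: r0={w}  r1={a,n}  r2={i}  r3={j}
  χ = 4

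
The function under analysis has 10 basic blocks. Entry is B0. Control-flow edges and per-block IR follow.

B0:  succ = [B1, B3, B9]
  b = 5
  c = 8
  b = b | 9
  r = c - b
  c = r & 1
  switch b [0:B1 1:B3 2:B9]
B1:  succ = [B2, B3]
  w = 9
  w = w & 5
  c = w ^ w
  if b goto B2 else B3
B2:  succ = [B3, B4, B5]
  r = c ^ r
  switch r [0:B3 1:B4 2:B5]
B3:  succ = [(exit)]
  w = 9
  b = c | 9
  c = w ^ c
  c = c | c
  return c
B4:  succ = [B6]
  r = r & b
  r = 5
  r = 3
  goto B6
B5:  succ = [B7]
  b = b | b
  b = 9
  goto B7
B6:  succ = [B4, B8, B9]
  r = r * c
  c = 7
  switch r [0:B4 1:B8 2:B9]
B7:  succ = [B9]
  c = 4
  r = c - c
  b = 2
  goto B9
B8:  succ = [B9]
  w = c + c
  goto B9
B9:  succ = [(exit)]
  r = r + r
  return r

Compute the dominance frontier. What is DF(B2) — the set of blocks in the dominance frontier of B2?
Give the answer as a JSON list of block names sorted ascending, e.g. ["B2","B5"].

idom tree: B1←B0 B2←B1 B3←B0 B4←B2 B5←B2 B6←B4 B7←B5 B8←B6 B9←B0
Join-block Dom:
  B3: preds {B0,B1,B2}: {B0} ∩ {B0,B1} ∩ {B0,B1,B2} = {B0}; idom=B0
  B4: preds {B2,B6}: {B0,B1,B2} ∩ {B0,B1,B2,B4,B6} = {B0,B1,B2}; idom=B2
  B9: preds {B0,B6,B7,B8}: {B0} ∩ {B0,B1,B2,B4,B6} ∩ {B0,B1,B2,B5,B7} ∩ {B0,B1,B2,B4,B6,B8} = {B0}; idom=B0

DF walk-up:
  join B3 pred B0: · stop@B0
  join B3 pred B1: B1 stop@B0
  join B3 pred B2: B2→B1 stop@B0
  join B4 pred B2: · stop@B2
  join B4 pred B6: B6→B4 stop@B2
  join B9 pred B0: · stop@B0
  join B9 pred B6: B6→B4→B2→B1 stop@B0
  join B9 pred B7: B7→B5→B2→B1 stop@B0
  join B9 pred B8: B8→B6→B4→B2→B1 stop@B0
  DF(B0)=∅
  DF(B1)={B3,B9}
  DF(B2)={B3,B9}
  DF(B3)=∅
  DF(B4)={B4,B9}
  DF(B5)={B9}
  DF(B6)={B4,B9}
  DF(B7)={B9}
  DF(B8)={B9}
  DF(B9)=∅

DF(B2) = ["B3", "B9"]

Answer: ["B3", "B9"]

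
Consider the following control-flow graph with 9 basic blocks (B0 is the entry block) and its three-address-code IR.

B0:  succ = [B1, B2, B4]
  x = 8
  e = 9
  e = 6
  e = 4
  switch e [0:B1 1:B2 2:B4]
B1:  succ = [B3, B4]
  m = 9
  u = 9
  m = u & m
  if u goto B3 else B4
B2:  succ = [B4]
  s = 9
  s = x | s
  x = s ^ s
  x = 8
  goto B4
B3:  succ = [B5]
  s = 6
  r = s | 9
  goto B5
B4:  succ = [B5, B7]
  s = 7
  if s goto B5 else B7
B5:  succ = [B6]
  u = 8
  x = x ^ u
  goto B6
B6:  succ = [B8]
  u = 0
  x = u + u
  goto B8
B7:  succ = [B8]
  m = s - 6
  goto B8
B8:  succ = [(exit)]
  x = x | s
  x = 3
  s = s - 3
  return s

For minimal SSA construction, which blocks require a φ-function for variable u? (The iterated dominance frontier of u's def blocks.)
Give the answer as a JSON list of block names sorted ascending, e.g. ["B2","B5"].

idom tree: B1←B0 B2←B0 B3←B1 B4←B0 B5←B0 B6←B5 B7←B4 B8←B0
Join-block Dom:
  B4: preds {B0,B1,B2}: {B0} ∩ {B0,B1} ∩ {B0,B2} = {B0}; idom=B0
  B5: preds {B3,B4}: {B0,B1,B3} ∩ {B0,B4} = {B0}; idom=B0
  B8: preds {B6,B7}: {B0,B5,B6} ∩ {B0,B4,B7} = {B0}; idom=B0

DF walk-up:
  B4←B0: walk · to B0
  B4←B1: walk B1 to B0
  B4←B2: walk B2 to B0
  B5←B3: walk B3→B1 to B0
  B5←B4: walk B4 to B0
  B8←B6: walk B6→B5 to B0
  B8←B7: walk B7→B4 to B0
  DF(B0)=∅
  DF(B1)={B4,B5}
  DF(B2)={B4}
  DF(B3)={B5}
  DF(B4)={B5,B8}
  DF(B5)={B8}
  DF(B6)={B8}
  DF(B7)={B8}
  DF(B8)=∅

φ for u: defs {B1,B5,B6}
  DF⁺ = {B4,B5,B8}

Answer: ["B4", "B5", "B8"]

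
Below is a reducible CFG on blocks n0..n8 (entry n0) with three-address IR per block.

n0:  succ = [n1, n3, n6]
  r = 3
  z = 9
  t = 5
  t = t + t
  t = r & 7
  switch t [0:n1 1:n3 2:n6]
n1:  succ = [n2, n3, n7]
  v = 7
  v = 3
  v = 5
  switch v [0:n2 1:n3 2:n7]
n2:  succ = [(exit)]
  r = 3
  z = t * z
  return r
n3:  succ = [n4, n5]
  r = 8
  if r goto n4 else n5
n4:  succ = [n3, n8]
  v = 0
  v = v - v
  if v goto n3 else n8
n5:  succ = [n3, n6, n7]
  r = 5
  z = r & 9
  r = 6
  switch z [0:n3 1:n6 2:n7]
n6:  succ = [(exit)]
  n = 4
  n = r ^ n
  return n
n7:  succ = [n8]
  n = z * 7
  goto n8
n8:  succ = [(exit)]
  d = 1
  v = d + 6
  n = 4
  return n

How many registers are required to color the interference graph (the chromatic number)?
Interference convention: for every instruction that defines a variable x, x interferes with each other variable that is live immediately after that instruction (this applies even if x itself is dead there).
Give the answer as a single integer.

def/use:
  n0: def={r,t,z} ue=∅
  n1: def={v} ue=∅
  n2: def={r,z} ue={t,z}
  n3: def={r} ue=∅
  n4: def={v} ue=∅
  n5: def={r,z} ue=∅
  n6: def={n} ue={r}
  n7: def={n} ue={z}
  n8: def={d,n,v} ue=∅

Live sets:
  n0: in=∅ out={r,t,z}
  n1: in={t,z} out={t,z}
  n2: in={t,z} out=∅
  n3: in=∅ out=∅
  n4: in=∅ out=∅
  n5: in=∅ out={r,z}
  n6: in={r} out=∅
  n7: in={z} out=∅
  n8: in=∅ out=∅

Interference:
  d↔∅
  n↔{r}
  r↔{n,t,z}
  t↔{r,v,z}
  v↔{t,z}
  z↔{r,t,v}

Registers:
  lower bound: {r,t,z} mutually conflict ⇒ χ ≥ 3
  assign d→c0 n→c1 r→c0 t→c1 v→c0 z→c2 — no edge inside a register ⇒ χ ≤ 3
  χ = 3

Answer: 3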